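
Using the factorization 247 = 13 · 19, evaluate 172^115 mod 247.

Mod 13: 172 ≡ 3; by Fermat, exponent reduces to 115 mod 12 = 7; 3^7 ≡ 3 (mod 13).
Mod 19: 172 ≡ 1; by Fermat, exponent reduces to 115 mod 18 = 7; 1^7 ≡ 1 (mod 19).
Combine by CRT: x ≡ 3 (mod 13), x ≡ 1 (mod 19) ⇒ x ≡ 172 (mod 247).

172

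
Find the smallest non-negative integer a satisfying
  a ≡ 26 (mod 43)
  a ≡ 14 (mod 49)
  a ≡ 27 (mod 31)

48573

The moduli are pairwise coprime; N = 43·49·31 = 65317.
N/43 = 1519; 1519 ≡ 14 (mod 43); 14·40 ≡ 1, so inverse 40.
N/49 = 1333; 1333 ≡ 10 (mod 49); 10·5 ≡ 1, so inverse 5.
N/31 = 2107; 2107 ≡ 30 (mod 31); 30·30 ≡ 1, so inverse 30.
a ≡ 26·1519·40 + 14·1333·5 + 27·2107·30 = 3379740.
3379740 mod 65317 = 48573.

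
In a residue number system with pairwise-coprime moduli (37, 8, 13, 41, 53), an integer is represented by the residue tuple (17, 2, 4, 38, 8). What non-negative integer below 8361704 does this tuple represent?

7500250

From x ≡ 17 (mod 37) write x = 17 + 37t. Substituting into x ≡ 2 (mod 8) gives 37t ≡ 1 (mod 8), and since 5⁻¹ ≡ 5 (mod 8), t ≡ 5. Hence x ≡ 17 + 37·5 = 202 (mod 296).
From x ≡ 202 (mod 296) write x = 202 + 296t. Substituting into x ≡ 4 (mod 13) gives 296t ≡ 10 (mod 13), and since 10⁻¹ ≡ 4 (mod 13), t ≡ 1. Hence x ≡ 202 + 296·1 = 498 (mod 3848).
From x ≡ 498 (mod 3848) write x = 498 + 3848t. Substituting into x ≡ 38 (mod 41) gives 3848t ≡ 32 (mod 41), and since 35⁻¹ ≡ 34 (mod 41), t ≡ 22. Hence x ≡ 498 + 3848·22 = 85154 (mod 157768).
From x ≡ 85154 (mod 157768) write x = 85154 + 157768t. Substituting into x ≡ 8 (mod 53) gives 157768t ≡ 25 (mod 53), and since 40⁻¹ ≡ 4 (mod 53), t ≡ 47. Hence x ≡ 85154 + 157768·47 = 7500250 (mod 8361704).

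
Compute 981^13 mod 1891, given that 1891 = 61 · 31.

Mod 61: 981 ≡ 5; 5^13 ≡ 39 (mod 61).
Mod 31: 981 ≡ 20; 20^13 ≡ 10 (mod 31).
Combine by CRT: x ≡ 39 (mod 61), x ≡ 10 (mod 31) ⇒ x ≡ 1808 (mod 1891).

1808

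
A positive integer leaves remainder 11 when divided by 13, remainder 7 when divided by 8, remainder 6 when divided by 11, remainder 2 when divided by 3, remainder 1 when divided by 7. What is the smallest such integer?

The moduli are pairwise coprime; N = 13·8·11·3·7 = 24024.
N/13 = 1848; 1848 ≡ 2 (mod 13); 2·7 ≡ 1, so inverse 7.
N/8 = 3003; 3003 ≡ 3 (mod 8); 3·3 ≡ 1, so inverse 3.
N/11 = 2184; 2184 ≡ 6 (mod 11); 6·2 ≡ 1, so inverse 2.
N/3 = 8008; 8008 ≡ 1 (mod 3), inverse 1.
N/7 = 3432; 3432 ≡ 2 (mod 7); 2·4 ≡ 1, so inverse 4.
k ≡ 11·1848·7 + 7·3003·3 + 6·2184·2 + 2·8008·1 + 1·3432·4 = 261311.
261311 mod 24024 = 21071.

21071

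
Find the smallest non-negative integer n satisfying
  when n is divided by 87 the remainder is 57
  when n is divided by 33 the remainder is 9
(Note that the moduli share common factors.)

405

gcd(87, 33) = 3 and 3 | (9 − 57), so the pair is consistent; merging gives n ≡ 405 (mod 957), where 957 = lcm(87, 33).
The solution is unique modulo lcm(87, 33) = 957.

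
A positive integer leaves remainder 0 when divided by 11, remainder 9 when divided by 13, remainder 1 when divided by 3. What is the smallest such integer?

22

Combine the congruences pairwise.
From k ≡ 0 (mod 11) write k = 0 + 11t. Substituting into k ≡ 9 (mod 13) gives 11t ≡ 9 (mod 13), and since 11⁻¹ ≡ 6 (mod 13), t ≡ 2. Hence k ≡ 0 + 11·2 = 22 (mod 143).
From k ≡ 22 (mod 143) write k = 22 + 143t. Substituting into k ≡ 1 (mod 3) gives 143t ≡ 0 (mod 3), and since 2⁻¹ ≡ 2 (mod 3), t ≡ 0. Hence k ≡ 22 + 143·0 = 22 (mod 429).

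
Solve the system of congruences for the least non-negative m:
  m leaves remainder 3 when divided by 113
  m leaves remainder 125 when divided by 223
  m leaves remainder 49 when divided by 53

832361

From m ≡ 3 (mod 113) write m = 3 + 113t. Substituting into m ≡ 125 (mod 223) gives 113t ≡ 122 (mod 223), and since 113⁻¹ ≡ 75 (mod 223), t ≡ 7. Hence m ≡ 3 + 113·7 = 794 (mod 25199).
From m ≡ 794 (mod 25199) write m = 794 + 25199t. Substituting into m ≡ 49 (mod 53) gives 25199t ≡ 50 (mod 53), and since 24⁻¹ ≡ 42 (mod 53), t ≡ 33. Hence m ≡ 794 + 25199·33 = 832361 (mod 1335547).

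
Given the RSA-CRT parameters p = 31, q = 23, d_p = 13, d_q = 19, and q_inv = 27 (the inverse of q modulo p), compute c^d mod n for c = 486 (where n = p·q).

673

m₁ = c^(d_p) mod p: c ≡ 21 (mod 31), and 21^13 mod 31 = 22.
m₂ = c^(d_q) mod q: c ≡ 3 (mod 23), and 3^19 mod 23 = 6.
h = q_inv·(m₁ − m₂) mod p = 27·(22 − 6) mod 31 = 29.
m = m₂ + h·q = 6 + 29·23 = 673.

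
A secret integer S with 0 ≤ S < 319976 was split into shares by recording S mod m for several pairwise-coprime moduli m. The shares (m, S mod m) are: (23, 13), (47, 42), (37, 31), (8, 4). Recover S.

From S ≡ 13 (mod 23) write S = 13 + 23t. Substituting into S ≡ 42 (mod 47) gives 23t ≡ 29 (mod 47), and since 23⁻¹ ≡ 45 (mod 47), t ≡ 36. Hence S ≡ 13 + 23·36 = 841 (mod 1081).
From S ≡ 841 (mod 1081) write S = 841 + 1081t. Substituting into S ≡ 31 (mod 37) gives 1081t ≡ 4 (mod 37), and since 8⁻¹ ≡ 14 (mod 37), t ≡ 19. Hence S ≡ 841 + 1081·19 = 21380 (mod 39997).
From S ≡ 21380 (mod 39997) write S = 21380 + 39997t. Substituting into S ≡ 4 (mod 8) gives 39997t ≡ 0 (mod 8), and since 5⁻¹ ≡ 5 (mod 8), t ≡ 0. Hence S ≡ 21380 + 39997·0 = 21380 (mod 319976).

21380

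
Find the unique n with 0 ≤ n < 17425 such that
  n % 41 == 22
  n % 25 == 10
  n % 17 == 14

From n ≡ 22 (mod 41) write n = 22 + 41t. Substituting into n ≡ 10 (mod 25) gives 41t ≡ 13 (mod 25), and since 16⁻¹ ≡ 11 (mod 25), t ≡ 18. Hence n ≡ 22 + 41·18 = 760 (mod 1025).
From n ≡ 760 (mod 1025) write n = 760 + 1025t. Substituting into n ≡ 14 (mod 17) gives 1025t ≡ 2 (mod 17), and since 5⁻¹ ≡ 7 (mod 17), t ≡ 14. Hence n ≡ 760 + 1025·14 = 15110 (mod 17425).

15110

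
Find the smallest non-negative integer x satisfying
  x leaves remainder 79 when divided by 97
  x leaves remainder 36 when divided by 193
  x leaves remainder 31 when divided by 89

646972

From x ≡ 79 (mod 97) write x = 79 + 97t. Substituting into x ≡ 36 (mod 193) gives 97t ≡ 150 (mod 193), and since 97⁻¹ ≡ 2 (mod 193), t ≡ 107. Hence x ≡ 79 + 97·107 = 10458 (mod 18721).
From x ≡ 10458 (mod 18721) write x = 10458 + 18721t. Substituting into x ≡ 31 (mod 89) gives 18721t ≡ 75 (mod 89), and since 31⁻¹ ≡ 23 (mod 89), t ≡ 34. Hence x ≡ 10458 + 18721·34 = 646972 (mod 1666169).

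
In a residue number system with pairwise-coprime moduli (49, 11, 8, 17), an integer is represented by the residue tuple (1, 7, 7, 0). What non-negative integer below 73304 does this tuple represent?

11271

Combine the congruences pairwise.
From x ≡ 1 (mod 49) write x = 1 + 49t. Substituting into x ≡ 7 (mod 11) gives 49t ≡ 6 (mod 11), and since 5⁻¹ ≡ 9 (mod 11), t ≡ 10. Hence x ≡ 1 + 49·10 = 491 (mod 539).
From x ≡ 491 (mod 539) write x = 491 + 539t. Substituting into x ≡ 7 (mod 8) gives 539t ≡ 4 (mod 8), and since 3⁻¹ ≡ 3 (mod 8), t ≡ 4. Hence x ≡ 491 + 539·4 = 2647 (mod 4312).
From x ≡ 2647 (mod 4312) write x = 2647 + 4312t. Substituting into x ≡ 0 (mod 17) gives 4312t ≡ 5 (mod 17), and since 11⁻¹ ≡ 14 (mod 17), t ≡ 2. Hence x ≡ 2647 + 4312·2 = 11271 (mod 73304).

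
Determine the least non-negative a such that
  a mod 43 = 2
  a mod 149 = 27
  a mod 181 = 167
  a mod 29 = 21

The moduli are pairwise coprime; N = 43·149·181·29 = 33630343.
N/43 = 782101; 782101 ≡ 17 (mod 43); 17·38 ≡ 1, so inverse 38.
N/149 = 225707; 225707 ≡ 121 (mod 149); 121·133 ≡ 1, so inverse 133.
N/181 = 185803; 185803 ≡ 97 (mod 181); 97·28 ≡ 1, so inverse 28.
N/29 = 1159667; 1159667 ≡ 15 (mod 29); 15·2 ≡ 1, so inverse 2.
a ≡ 2·782101·38 + 27·225707·133 + 167·185803·28 + 21·1159667·2 = 1787474355.
1787474355 mod 33630343 = 5066176.

5066176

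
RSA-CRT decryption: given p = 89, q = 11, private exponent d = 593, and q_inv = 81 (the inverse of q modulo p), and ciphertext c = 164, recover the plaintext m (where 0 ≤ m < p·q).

d_p = d mod (p−1) = 593 mod 88 = 65; d_q = d mod (q−1) = 3.
m₁ = c^(d_p) mod p: c ≡ 75 (mod 89), and 75^65 mod 89 = 66.
m₂ = c^(d_q) mod q: c ≡ 10 (mod 11), and 10^3 mod 11 = 10.
h = q_inv·(m₁ − m₂) mod p = 81·(66 − 10) mod 89 = 86.
m = m₂ + h·q = 10 + 86·11 = 956.

956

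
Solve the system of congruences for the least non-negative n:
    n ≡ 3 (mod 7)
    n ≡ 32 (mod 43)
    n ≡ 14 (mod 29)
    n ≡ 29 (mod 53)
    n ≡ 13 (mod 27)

6048283

The moduli are pairwise coprime; M = 7·43·29·53·27 = 12491199.
M/7 = 1784457; 1784457 ≡ 3 (mod 7); 3·5 ≡ 1, so inverse 5.
M/43 = 290493; 290493 ≡ 28 (mod 43); 28·20 ≡ 1, so inverse 20.
M/29 = 430731; 430731 ≡ 23 (mod 29); 23·24 ≡ 1, so inverse 24.
M/53 = 235683; 235683 ≡ 45 (mod 53); 45·33 ≡ 1, so inverse 33.
M/27 = 462637; 462637 ≡ 19 (mod 27); 19·10 ≡ 1, so inverse 10.
n ≡ 3·1784457·5 + 32·290493·20 + 14·430731·24 + 29·235683·33 + 13·462637·10 = 643099432.
643099432 mod 12491199 = 6048283.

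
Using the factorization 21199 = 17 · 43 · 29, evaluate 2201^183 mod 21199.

Mod 17: 2201 ≡ 8; by Fermat, exponent reduces to 183 mod 16 = 7; 8^7 ≡ 15 (mod 17).
Mod 43: 2201 ≡ 8; by Fermat, exponent reduces to 183 mod 42 = 15; 8^15 ≡ 8 (mod 43).
Mod 29: 2201 ≡ 26; by Fermat, exponent reduces to 183 mod 28 = 15; 26^15 ≡ 3 (mod 29).
Combine by CRT: x ≡ 15 (mod 17), x ≡ 8 (mod 43), x ≡ 3 (mod 29) ⇒ x ≡ 7920 (mod 21199).

7920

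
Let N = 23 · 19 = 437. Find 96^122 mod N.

96

Mod 23: 96 ≡ 4; by Fermat, exponent reduces to 122 mod 22 = 12; 4^12 ≡ 4 (mod 23).
Mod 19: 96 ≡ 1; by Fermat, exponent reduces to 122 mod 18 = 14; 1^14 ≡ 1 (mod 19).
Combine by CRT: x ≡ 4 (mod 23), x ≡ 1 (mod 19) ⇒ x ≡ 96 (mod 437).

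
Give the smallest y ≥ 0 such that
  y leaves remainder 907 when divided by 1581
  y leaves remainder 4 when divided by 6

Combine the congruences pairwise.
gcd(1581, 6) = 3 and 3 | (4 − 907), so the pair is consistent; merging gives y ≡ 2488 (mod 3162), where 3162 = lcm(1581, 6).
The solution is unique modulo lcm(1581, 6) = 3162.

2488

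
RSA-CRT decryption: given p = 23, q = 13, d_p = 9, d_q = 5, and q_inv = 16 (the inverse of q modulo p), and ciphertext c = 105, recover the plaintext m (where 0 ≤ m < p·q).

118

m₁ = c^(d_p) mod p: c ≡ 13 (mod 23), and 13^9 mod 23 = 3.
m₂ = c^(d_q) mod q: c ≡ 1 (mod 13), and 1^5 mod 13 = 1.
h = q_inv·(m₁ − m₂) mod p = 16·(3 − 1) mod 23 = 9.
m = m₂ + h·q = 1 + 9·13 = 118.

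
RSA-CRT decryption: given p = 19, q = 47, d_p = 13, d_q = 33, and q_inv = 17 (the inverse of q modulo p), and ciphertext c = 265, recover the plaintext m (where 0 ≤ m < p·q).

113

m₁ = c^(d_p) mod p: c ≡ 18 (mod 19), and 18^13 mod 19 = 18.
m₂ = c^(d_q) mod q: c ≡ 30 (mod 47), and 30^33 mod 47 = 19.
h = q_inv·(m₁ − m₂) mod p = 17·(18 − 19) mod 19 = 2.
m = m₂ + h·q = 19 + 2·47 = 113.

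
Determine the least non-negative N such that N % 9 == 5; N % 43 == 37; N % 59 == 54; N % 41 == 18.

Combine the congruences pairwise.
From N ≡ 5 (mod 9) write N = 5 + 9t. Substituting into N ≡ 37 (mod 43) gives 9t ≡ 32 (mod 43), and since 9⁻¹ ≡ 24 (mod 43), t ≡ 37. Hence N ≡ 5 + 9·37 = 338 (mod 387).
From N ≡ 338 (mod 387) write N = 338 + 387t. Substituting into N ≡ 54 (mod 59) gives 387t ≡ 11 (mod 59), and since 33⁻¹ ≡ 34 (mod 59), t ≡ 20. Hence N ≡ 338 + 387·20 = 8078 (mod 22833).
From N ≡ 8078 (mod 22833) write N = 8078 + 22833t. Substituting into N ≡ 18 (mod 41) gives 22833t ≡ 17 (mod 41), and since 37⁻¹ ≡ 10 (mod 41), t ≡ 6. Hence N ≡ 8078 + 22833·6 = 145076 (mod 936153).

145076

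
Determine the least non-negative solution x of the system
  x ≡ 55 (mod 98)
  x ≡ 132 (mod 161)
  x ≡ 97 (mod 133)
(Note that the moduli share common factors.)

14461

Combine the congruences pairwise.
gcd(98, 161) = 7 and 7 | (132 − 55), so the pair is consistent; merging gives x ≡ 937 (mod 2254), where 2254 = lcm(98, 161).
gcd(2254, 133) = 7 and 7 | (97 − 937), so the pair is consistent; merging gives x ≡ 14461 (mod 42826), where 42826 = lcm(2254, 133).
The solution is unique modulo lcm(98, 161, 133) = 42826.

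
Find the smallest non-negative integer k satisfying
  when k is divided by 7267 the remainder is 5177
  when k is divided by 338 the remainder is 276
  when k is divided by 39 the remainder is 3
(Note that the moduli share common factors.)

gcd(7267, 338) = 169 and 169 | (276 − 5177), so the pair is consistent; merging gives k ≡ 12444 (mod 14534), where 14534 = lcm(7267, 338).
gcd(14534, 39) = 13 and 13 | (3 − 12444), so the pair is consistent; merging gives k ≡ 12444 (mod 43602), where 43602 = lcm(14534, 39).
The solution is unique modulo lcm(7267, 338, 39) = 43602.

12444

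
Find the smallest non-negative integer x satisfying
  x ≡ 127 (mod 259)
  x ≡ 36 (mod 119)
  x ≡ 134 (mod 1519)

Combine the congruences pairwise.
gcd(259, 119) = 7 and 7 | (36 − 127), so the pair is consistent; merging gives x ≡ 1940 (mod 4403), where 4403 = lcm(259, 119).
gcd(4403, 1519) = 7 and 7 | (134 − 1940), so the pair is consistent; merging gives x ≡ 922167 (mod 955451), where 955451 = lcm(4403, 1519).
The solution is unique modulo lcm(259, 119, 1519) = 955451.

922167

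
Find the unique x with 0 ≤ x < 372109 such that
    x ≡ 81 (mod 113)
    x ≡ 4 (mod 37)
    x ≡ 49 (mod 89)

177604

From x ≡ 81 (mod 113) write x = 81 + 113t. Substituting into x ≡ 4 (mod 37) gives 113t ≡ 34 (mod 37), and since 2⁻¹ ≡ 19 (mod 37), t ≡ 17. Hence x ≡ 81 + 113·17 = 2002 (mod 4181).
From x ≡ 2002 (mod 4181) write x = 2002 + 4181t. Substituting into x ≡ 49 (mod 89) gives 4181t ≡ 5 (mod 89), and since 87⁻¹ ≡ 44 (mod 89), t ≡ 42. Hence x ≡ 2002 + 4181·42 = 177604 (mod 372109).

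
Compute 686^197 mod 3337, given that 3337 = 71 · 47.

905

Mod 71: 686 ≡ 47; by Fermat, exponent reduces to 197 mod 70 = 57; 47^57 ≡ 53 (mod 71).
Mod 47: 686 ≡ 28; by Fermat, exponent reduces to 197 mod 46 = 13; 28^13 ≡ 12 (mod 47).
Combine by CRT: x ≡ 53 (mod 71), x ≡ 12 (mod 47) ⇒ x ≡ 905 (mod 3337).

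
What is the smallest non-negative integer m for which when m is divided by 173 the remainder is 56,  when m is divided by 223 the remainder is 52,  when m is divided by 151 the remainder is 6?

4438198

Combine the congruences pairwise.
From m ≡ 56 (mod 173) write m = 56 + 173t. Substituting into m ≡ 52 (mod 223) gives 173t ≡ 219 (mod 223), and since 173⁻¹ ≡ 165 (mod 223), t ≡ 9. Hence m ≡ 56 + 173·9 = 1613 (mod 38579).
From m ≡ 1613 (mod 38579) write m = 1613 + 38579t. Substituting into m ≡ 6 (mod 151) gives 38579t ≡ 54 (mod 151), and since 74⁻¹ ≡ 100 (mod 151), t ≡ 115. Hence m ≡ 1613 + 38579·115 = 4438198 (mod 5825429).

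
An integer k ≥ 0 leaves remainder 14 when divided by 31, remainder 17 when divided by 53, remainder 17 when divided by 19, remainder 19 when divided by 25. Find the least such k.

From k ≡ 14 (mod 31) write k = 14 + 31t. Substituting into k ≡ 17 (mod 53) gives 31t ≡ 3 (mod 53), and since 31⁻¹ ≡ 12 (mod 53), t ≡ 36. Hence k ≡ 14 + 31·36 = 1130 (mod 1643).
From k ≡ 1130 (mod 1643) write k = 1130 + 1643t. Substituting into k ≡ 17 (mod 19) gives 1643t ≡ 8 (mod 19), and since 9⁻¹ ≡ 17 (mod 19), t ≡ 3. Hence k ≡ 1130 + 1643·3 = 6059 (mod 31217).
From k ≡ 6059 (mod 31217) write k = 6059 + 31217t. Substituting into k ≡ 19 (mod 25) gives 31217t ≡ 10 (mod 25), and since 17⁻¹ ≡ 3 (mod 25), t ≡ 5. Hence k ≡ 6059 + 31217·5 = 162144 (mod 780425).

162144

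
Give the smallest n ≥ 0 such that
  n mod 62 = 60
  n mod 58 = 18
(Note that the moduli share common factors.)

308

gcd(62, 58) = 2 and 2 | (18 − 60), so the pair is consistent; merging gives n ≡ 308 (mod 1798), where 1798 = lcm(62, 58).
The solution is unique modulo lcm(62, 58) = 1798.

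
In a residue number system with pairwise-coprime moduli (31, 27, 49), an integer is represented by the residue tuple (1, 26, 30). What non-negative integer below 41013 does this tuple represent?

The moduli are pairwise coprime; N = 31·27·49 = 41013.
N/31 = 1323; 1323 ≡ 21 (mod 31); 21·3 ≡ 1, so inverse 3.
N/27 = 1519; 1519 ≡ 7 (mod 27); 7·4 ≡ 1, so inverse 4.
N/49 = 837; 837 ≡ 4 (mod 49); 4·37 ≡ 1, so inverse 37.
x ≡ 1·1323·3 + 26·1519·4 + 30·837·37 = 1091015.
1091015 mod 41013 = 24677.

24677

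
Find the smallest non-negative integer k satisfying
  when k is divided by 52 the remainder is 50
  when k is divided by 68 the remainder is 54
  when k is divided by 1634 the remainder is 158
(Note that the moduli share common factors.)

Combine the congruences pairwise.
gcd(52, 68) = 4 and 4 | (54 − 50), so the pair is consistent; merging gives k ≡ 258 (mod 884), where 884 = lcm(52, 68).
gcd(884, 1634) = 2 and 2 | (158 − 258), so the pair is consistent; merging gives k ≡ 192970 (mod 722228), where 722228 = lcm(884, 1634).
The solution is unique modulo lcm(52, 68, 1634) = 722228.

192970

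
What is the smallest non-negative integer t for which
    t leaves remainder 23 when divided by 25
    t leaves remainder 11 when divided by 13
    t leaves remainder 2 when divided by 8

The moduli are pairwise coprime; N = 25·13·8 = 2600.
N/25 = 104; 104 ≡ 4 (mod 25); 4·19 ≡ 1, so inverse 19.
N/13 = 200; 200 ≡ 5 (mod 13); 5·8 ≡ 1, so inverse 8.
N/8 = 325; 325 ≡ 5 (mod 8); 5·5 ≡ 1, so inverse 5.
t ≡ 23·104·19 + 11·200·8 + 2·325·5 = 66298.
66298 mod 2600 = 1298.

1298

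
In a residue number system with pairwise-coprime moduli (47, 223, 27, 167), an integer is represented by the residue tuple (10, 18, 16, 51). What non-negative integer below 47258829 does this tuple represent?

From x ≡ 10 (mod 47) write x = 10 + 47t. Substituting into x ≡ 18 (mod 223) gives 47t ≡ 8 (mod 223), and since 47⁻¹ ≡ 19 (mod 223), t ≡ 152. Hence x ≡ 10 + 47·152 = 7154 (mod 10481).
From x ≡ 7154 (mod 10481) write x = 7154 + 10481t. Substituting into x ≡ 16 (mod 27) gives 10481t ≡ 17 (mod 27), and since 5⁻¹ ≡ 11 (mod 27), t ≡ 25. Hence x ≡ 7154 + 10481·25 = 269179 (mod 282987).
From x ≡ 269179 (mod 282987) write x = 269179 + 282987t. Substituting into x ≡ 51 (mod 167) gives 282987t ≡ 76 (mod 167), and since 89⁻¹ ≡ 152 (mod 167), t ≡ 29. Hence x ≡ 269179 + 282987·29 = 8475802 (mod 47258829).

8475802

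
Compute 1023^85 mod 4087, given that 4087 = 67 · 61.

Mod 67: 1023 ≡ 18; by Fermat, exponent reduces to 85 mod 66 = 19; 18^19 ≡ 57 (mod 67).
Mod 61: 1023 ≡ 47; by Fermat, exponent reduces to 85 mod 60 = 25; 47^25 ≡ 47 (mod 61).
Combine by CRT: x ≡ 57 (mod 67), x ≡ 47 (mod 61) ⇒ x ≡ 2670 (mod 4087).

2670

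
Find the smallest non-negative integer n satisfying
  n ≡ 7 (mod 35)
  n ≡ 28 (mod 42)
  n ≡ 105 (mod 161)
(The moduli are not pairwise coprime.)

2842

Combine the congruences pairwise.
gcd(35, 42) = 7 and 7 | (28 − 7), so the pair is consistent; merging gives n ≡ 112 (mod 210), where 210 = lcm(35, 42).
gcd(210, 161) = 7 and 7 | (105 − 112), so the pair is consistent; merging gives n ≡ 2842 (mod 4830), where 4830 = lcm(210, 161).
The solution is unique modulo lcm(35, 42, 161) = 4830.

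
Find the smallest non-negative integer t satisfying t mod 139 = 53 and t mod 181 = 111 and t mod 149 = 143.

The moduli are pairwise coprime; N = 139·181·149 = 3748691.
N/139 = 26969; 26969 ≡ 3 (mod 139); 3·93 ≡ 1, so inverse 93.
N/181 = 20711; 20711 ≡ 77 (mod 181); 77·134 ≡ 1, so inverse 134.
N/149 = 25159; 25159 ≡ 127 (mod 149); 127·88 ≡ 1, so inverse 88.
t ≡ 53·26969·93 + 111·20711·134 + 143·25159·88 = 757586471.
757586471 mod 3748691 = 350889.

350889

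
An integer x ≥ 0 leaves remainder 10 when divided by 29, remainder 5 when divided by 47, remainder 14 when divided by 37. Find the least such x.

14481

From x ≡ 10 (mod 29) write x = 10 + 29t. Substituting into x ≡ 5 (mod 47) gives 29t ≡ 42 (mod 47), and since 29⁻¹ ≡ 13 (mod 47), t ≡ 29. Hence x ≡ 10 + 29·29 = 851 (mod 1363).
From x ≡ 851 (mod 1363) write x = 851 + 1363t. Substituting into x ≡ 14 (mod 37) gives 1363t ≡ 14 (mod 37), and since 31⁻¹ ≡ 6 (mod 37), t ≡ 10. Hence x ≡ 851 + 1363·10 = 14481 (mod 50431).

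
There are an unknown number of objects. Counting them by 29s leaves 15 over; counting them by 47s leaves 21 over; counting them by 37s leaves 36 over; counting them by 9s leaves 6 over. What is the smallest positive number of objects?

Combine the congruences pairwise.
From N ≡ 15 (mod 29) write N = 15 + 29t. Substituting into N ≡ 21 (mod 47) gives 29t ≡ 6 (mod 47), and since 29⁻¹ ≡ 13 (mod 47), t ≡ 31. Hence N ≡ 15 + 29·31 = 914 (mod 1363).
From N ≡ 914 (mod 1363) write N = 914 + 1363t. Substituting into N ≡ 36 (mod 37) gives 1363t ≡ 10 (mod 37), and since 31⁻¹ ≡ 6 (mod 37), t ≡ 23. Hence N ≡ 914 + 1363·23 = 32263 (mod 50431).
From N ≡ 32263 (mod 50431) write N = 32263 + 50431t. Substituting into N ≡ 6 (mod 9) gives 50431t ≡ 8 (mod 9), and since 4⁻¹ ≡ 7 (mod 9), t ≡ 2. Hence N ≡ 32263 + 50431·2 = 133125 (mod 453879).

133125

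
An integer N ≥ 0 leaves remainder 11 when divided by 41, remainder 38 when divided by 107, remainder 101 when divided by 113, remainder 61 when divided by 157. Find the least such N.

From N ≡ 11 (mod 41) write N = 11 + 41t. Substituting into N ≡ 38 (mod 107) gives 41t ≡ 27 (mod 107), and since 41⁻¹ ≡ 47 (mod 107), t ≡ 92. Hence N ≡ 11 + 41·92 = 3783 (mod 4387).
From N ≡ 3783 (mod 4387) write N = 3783 + 4387t. Substituting into N ≡ 101 (mod 113) gives 4387t ≡ 47 (mod 113), and since 93⁻¹ ≡ 96 (mod 113), t ≡ 105. Hence N ≡ 3783 + 4387·105 = 464418 (mod 495731).
From N ≡ 464418 (mod 495731) write N = 464418 + 495731t. Substituting into N ≡ 61 (mod 157) gives 495731t ≡ 49 (mod 157), and since 82⁻¹ ≡ 90 (mod 157), t ≡ 14. Hence N ≡ 464418 + 495731·14 = 7404652 (mod 77829767).

7404652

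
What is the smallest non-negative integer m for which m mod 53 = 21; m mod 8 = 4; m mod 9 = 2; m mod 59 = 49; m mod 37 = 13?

From m ≡ 21 (mod 53) write m = 21 + 53t. Substituting into m ≡ 4 (mod 8) gives 53t ≡ 7 (mod 8), and since 5⁻¹ ≡ 5 (mod 8), t ≡ 3. Hence m ≡ 21 + 53·3 = 180 (mod 424).
From m ≡ 180 (mod 424) write m = 180 + 424t. Substituting into m ≡ 2 (mod 9) gives 424t ≡ 2 (mod 9), and since 1⁻¹ ≡ 1 (mod 9), t ≡ 2. Hence m ≡ 180 + 424·2 = 1028 (mod 3816).
From m ≡ 1028 (mod 3816) write m = 1028 + 3816t. Substituting into m ≡ 49 (mod 59) gives 3816t ≡ 24 (mod 59), and since 40⁻¹ ≡ 31 (mod 59), t ≡ 36. Hence m ≡ 1028 + 3816·36 = 138404 (mod 225144).
From m ≡ 138404 (mod 225144) write m = 138404 + 225144t. Substituting into m ≡ 13 (mod 37) gives 225144t ≡ 26 (mod 37), and since 36⁻¹ ≡ 36 (mod 37), t ≡ 11. Hence m ≡ 138404 + 225144·11 = 2614988 (mod 8330328).

2614988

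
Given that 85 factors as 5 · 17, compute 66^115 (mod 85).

Mod 5: 66 ≡ 1; by Fermat, exponent reduces to 115 mod 4 = 3; 1^3 ≡ 1 (mod 5).
Mod 17: 66 ≡ 15; by Fermat, exponent reduces to 115 mod 16 = 3; 15^3 ≡ 9 (mod 17).
Combine by CRT: x ≡ 1 (mod 5), x ≡ 9 (mod 17) ⇒ x ≡ 26 (mod 85).

26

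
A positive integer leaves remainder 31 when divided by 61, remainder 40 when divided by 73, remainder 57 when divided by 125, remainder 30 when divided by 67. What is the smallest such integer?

6767432

From n ≡ 31 (mod 61) write n = 31 + 61t. Substituting into n ≡ 40 (mod 73) gives 61t ≡ 9 (mod 73), and since 61⁻¹ ≡ 6 (mod 73), t ≡ 54. Hence n ≡ 31 + 61·54 = 3325 (mod 4453).
From n ≡ 3325 (mod 4453) write n = 3325 + 4453t. Substituting into n ≡ 57 (mod 125) gives 4453t ≡ 107 (mod 125), and since 78⁻¹ ≡ 117 (mod 125), t ≡ 19. Hence n ≡ 3325 + 4453·19 = 87932 (mod 556625).
From n ≡ 87932 (mod 556625) write n = 87932 + 556625t. Substituting into n ≡ 30 (mod 67) gives 556625t ≡ 2 (mod 67), and since 56⁻¹ ≡ 6 (mod 67), t ≡ 12. Hence n ≡ 87932 + 556625·12 = 6767432 (mod 37293875).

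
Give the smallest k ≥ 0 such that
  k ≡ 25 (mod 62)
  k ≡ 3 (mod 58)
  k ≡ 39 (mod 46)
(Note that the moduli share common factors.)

gcd(62, 58) = 2 and 2 | (3 − 25), so the pair is consistent; merging gives k ≡ 583 (mod 1798), where 1798 = lcm(62, 58).
gcd(1798, 46) = 2 and 2 | (39 − 583), so the pair is consistent; merging gives k ≡ 4179 (mod 41354), where 41354 = lcm(1798, 46).
The solution is unique modulo lcm(62, 58, 46) = 41354.

4179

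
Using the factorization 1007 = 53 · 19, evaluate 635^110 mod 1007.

425

Mod 53: 635 ≡ 52; by Fermat, exponent reduces to 110 mod 52 = 6; 52^6 ≡ 1 (mod 53).
Mod 19: 635 ≡ 8; by Fermat, exponent reduces to 110 mod 18 = 2; 8^2 ≡ 7 (mod 19).
Combine by CRT: x ≡ 1 (mod 53), x ≡ 7 (mod 19) ⇒ x ≡ 425 (mod 1007).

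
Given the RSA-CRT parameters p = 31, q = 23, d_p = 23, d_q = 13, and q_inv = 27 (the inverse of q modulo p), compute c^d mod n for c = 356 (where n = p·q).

523

m₁ = c^(d_p) mod p: c ≡ 15 (mod 31), and 15^23 mod 31 = 27.
m₂ = c^(d_q) mod q: c ≡ 11 (mod 23), and 11^13 mod 23 = 17.
h = q_inv·(m₁ − m₂) mod p = 27·(27 − 17) mod 31 = 22.
m = m₂ + h·q = 17 + 22·23 = 523.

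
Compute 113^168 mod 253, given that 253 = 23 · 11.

Mod 23: 113 ≡ 21; by Fermat, exponent reduces to 168 mod 22 = 14; 21^14 ≡ 8 (mod 23).
Mod 11: 113 ≡ 3; by Fermat, exponent reduces to 168 mod 10 = 8; 3^8 ≡ 5 (mod 11).
Combine by CRT: x ≡ 8 (mod 23), x ≡ 5 (mod 11) ⇒ x ≡ 192 (mod 253).

192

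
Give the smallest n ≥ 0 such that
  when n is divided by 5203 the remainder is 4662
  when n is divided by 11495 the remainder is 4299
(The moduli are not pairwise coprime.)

337654

Combine the congruences pairwise.
gcd(5203, 11495) = 121 and 121 | (4299 − 4662), so the pair is consistent; merging gives n ≡ 337654 (mod 494285), where 494285 = lcm(5203, 11495).
The solution is unique modulo lcm(5203, 11495) = 494285.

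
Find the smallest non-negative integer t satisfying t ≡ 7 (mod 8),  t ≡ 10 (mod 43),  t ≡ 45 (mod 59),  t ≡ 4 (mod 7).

The moduli are pairwise coprime; N = 8·43·59·7 = 142072.
N/8 = 17759; 17759 ≡ 7 (mod 8); 7·7 ≡ 1, so inverse 7.
N/43 = 3304; 3304 ≡ 36 (mod 43); 36·6 ≡ 1, so inverse 6.
N/59 = 2408; 2408 ≡ 48 (mod 59); 48·16 ≡ 1, so inverse 16.
N/7 = 20296; 20296 ≡ 3 (mod 7); 3·5 ≡ 1, so inverse 5.
t ≡ 7·17759·7 + 10·3304·6 + 45·2408·16 + 4·20296·5 = 3208111.
3208111 mod 142072 = 82527.

82527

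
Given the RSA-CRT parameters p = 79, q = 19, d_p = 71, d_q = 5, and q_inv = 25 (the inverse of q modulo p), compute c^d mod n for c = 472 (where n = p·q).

1372

m₁ = c^(d_p) mod p: c ≡ 77 (mod 79), and 77^71 mod 79 = 29.
m₂ = c^(d_q) mod q: c ≡ 16 (mod 19), and 16^5 mod 19 = 4.
h = q_inv·(m₁ − m₂) mod p = 25·(29 − 4) mod 79 = 72.
m = m₂ + h·q = 4 + 72·19 = 1372.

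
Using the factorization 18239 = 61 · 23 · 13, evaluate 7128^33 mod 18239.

11959

Mod 61: 7128 ≡ 52; 52^33 ≡ 3 (mod 61).
Mod 23: 7128 ≡ 21; by Fermat, exponent reduces to 33 mod 22 = 11; 21^11 ≡ 22 (mod 23).
Mod 13: 7128 ≡ 4; by Fermat, exponent reduces to 33 mod 12 = 9; 4^9 ≡ 12 (mod 13).
Combine by CRT: x ≡ 3 (mod 61), x ≡ 22 (mod 23), x ≡ 12 (mod 13) ⇒ x ≡ 11959 (mod 18239).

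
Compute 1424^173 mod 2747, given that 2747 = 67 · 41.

1387

Mod 67: 1424 ≡ 17; by Fermat, exponent reduces to 173 mod 66 = 41; 17^41 ≡ 47 (mod 67).
Mod 41: 1424 ≡ 30; by Fermat, exponent reduces to 173 mod 40 = 13; 30^13 ≡ 34 (mod 41).
Combine by CRT: x ≡ 47 (mod 67), x ≡ 34 (mod 41) ⇒ x ≡ 1387 (mod 2747).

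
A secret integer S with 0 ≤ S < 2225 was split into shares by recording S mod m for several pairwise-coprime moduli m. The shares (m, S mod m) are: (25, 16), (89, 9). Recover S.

Combine the congruences pairwise.
From S ≡ 16 (mod 25) write S = 16 + 25t. Substituting into S ≡ 9 (mod 89) gives 25t ≡ 82 (mod 89), and since 25⁻¹ ≡ 57 (mod 89), t ≡ 46. Hence S ≡ 16 + 25·46 = 1166 (mod 2225).

1166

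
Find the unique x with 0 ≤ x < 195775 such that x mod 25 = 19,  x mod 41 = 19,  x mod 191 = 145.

The moduli are pairwise coprime; N = 25·41·191 = 195775.
N/25 = 7831; 7831 ≡ 6 (mod 25); 6·21 ≡ 1, so inverse 21.
N/41 = 4775; 4775 ≡ 19 (mod 41); 19·13 ≡ 1, so inverse 13.
N/191 = 1025; 1025 ≡ 70 (mod 191); 70·161 ≡ 1, so inverse 161.
x ≡ 19·7831·21 + 19·4775·13 + 145·1025·161 = 28232619.
28232619 mod 195775 = 41019.

41019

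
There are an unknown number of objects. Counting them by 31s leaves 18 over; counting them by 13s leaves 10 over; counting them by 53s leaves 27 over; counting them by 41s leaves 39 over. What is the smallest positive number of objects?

404258

From N ≡ 18 (mod 31) write N = 18 + 31t. Substituting into N ≡ 10 (mod 13) gives 31t ≡ 5 (mod 13), and since 5⁻¹ ≡ 8 (mod 13), t ≡ 1. Hence N ≡ 18 + 31·1 = 49 (mod 403).
From N ≡ 49 (mod 403) write N = 49 + 403t. Substituting into N ≡ 27 (mod 53) gives 403t ≡ 31 (mod 53), and since 32⁻¹ ≡ 5 (mod 53), t ≡ 49. Hence N ≡ 49 + 403·49 = 19796 (mod 21359).
From N ≡ 19796 (mod 21359) write N = 19796 + 21359t. Substituting into N ≡ 39 (mod 41) gives 21359t ≡ 5 (mod 41), and since 39⁻¹ ≡ 20 (mod 41), t ≡ 18. Hence N ≡ 19796 + 21359·18 = 404258 (mod 875719).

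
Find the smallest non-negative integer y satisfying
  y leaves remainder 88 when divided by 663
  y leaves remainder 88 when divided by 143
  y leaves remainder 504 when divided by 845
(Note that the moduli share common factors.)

306394

gcd(663, 143) = 13 and 13 | (88 − 88), so the pair is consistent; merging gives y ≡ 88 (mod 7293), where 7293 = lcm(663, 143).
gcd(7293, 845) = 13 and 13 | (504 − 88), so the pair is consistent; merging gives y ≡ 306394 (mod 474045), where 474045 = lcm(7293, 845).
The solution is unique modulo lcm(663, 143, 845) = 474045.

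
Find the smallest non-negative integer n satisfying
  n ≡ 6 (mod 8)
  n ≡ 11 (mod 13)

102

From n ≡ 6 (mod 8) write n = 6 + 8t. Substituting into n ≡ 11 (mod 13) gives 8t ≡ 5 (mod 13), and since 8⁻¹ ≡ 5 (mod 13), t ≡ 12. Hence n ≡ 6 + 8·12 = 102 (mod 104).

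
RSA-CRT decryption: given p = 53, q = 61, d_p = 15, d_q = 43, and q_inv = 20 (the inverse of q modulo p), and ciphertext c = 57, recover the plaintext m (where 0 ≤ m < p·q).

408

m₁ = c^(d_p) mod p: c ≡ 4 (mod 53), and 4^15 mod 53 = 37.
m₂ = c^(d_q) mod q: c ≡ 57 (mod 61), and 57^43 mod 61 = 42.
h = q_inv·(m₁ − m₂) mod p = 20·(37 − 42) mod 53 = 6.
m = m₂ + h·q = 42 + 6·61 = 408.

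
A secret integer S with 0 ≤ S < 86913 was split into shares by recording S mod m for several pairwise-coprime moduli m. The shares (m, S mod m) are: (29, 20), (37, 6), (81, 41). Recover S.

62573

The moduli are pairwise coprime; N = 29·37·81 = 86913.
N/29 = 2997; 2997 ≡ 10 (mod 29); 10·3 ≡ 1, so inverse 3.
N/37 = 2349; 2349 ≡ 18 (mod 37); 18·35 ≡ 1, so inverse 35.
N/81 = 1073; 1073 ≡ 20 (mod 81); 20·77 ≡ 1, so inverse 77.
S ≡ 20·2997·3 + 6·2349·35 + 41·1073·77 = 4060571.
4060571 mod 86913 = 62573.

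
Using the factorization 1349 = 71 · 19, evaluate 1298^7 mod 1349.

427

Mod 71: 1298 ≡ 20; 20^7 ≡ 1 (mod 71).
Mod 19: 1298 ≡ 6; 6^7 ≡ 9 (mod 19).
Combine by CRT: x ≡ 1 (mod 71), x ≡ 9 (mod 19) ⇒ x ≡ 427 (mod 1349).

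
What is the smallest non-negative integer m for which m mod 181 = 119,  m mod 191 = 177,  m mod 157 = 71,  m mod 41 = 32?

108268527

From m ≡ 119 (mod 181) write m = 119 + 181t. Substituting into m ≡ 177 (mod 191) gives 181t ≡ 58 (mod 191), and since 181⁻¹ ≡ 19 (mod 191), t ≡ 147. Hence m ≡ 119 + 181·147 = 26726 (mod 34571).
From m ≡ 26726 (mod 34571) write m = 26726 + 34571t. Substituting into m ≡ 71 (mod 157) gives 34571t ≡ 35 (mod 157), and since 31⁻¹ ≡ 76 (mod 157), t ≡ 148. Hence m ≡ 26726 + 34571·148 = 5143234 (mod 5427647).
From m ≡ 5143234 (mod 5427647) write m = 5143234 + 5427647t. Substituting into m ≡ 32 (mod 41) gives 5427647t ≡ 2 (mod 41), and since 26⁻¹ ≡ 30 (mod 41), t ≡ 19. Hence m ≡ 5143234 + 5427647·19 = 108268527 (mod 222533527).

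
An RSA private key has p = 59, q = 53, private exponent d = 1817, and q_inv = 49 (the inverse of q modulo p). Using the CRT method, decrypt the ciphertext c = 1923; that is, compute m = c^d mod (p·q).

d_p = d mod (p−1) = 1817 mod 58 = 19; d_q = d mod (q−1) = 49.
m₁ = c^(d_p) mod p: c ≡ 35 (mod 59), and 35^19 mod 59 = 3.
m₂ = c^(d_q) mod q: c ≡ 15 (mod 53), and 15^49 mod 53 = 28.
h = q_inv·(m₁ − m₂) mod p = 49·(3 − 28) mod 59 = 14.
m = m₂ + h·q = 28 + 14·53 = 770.

770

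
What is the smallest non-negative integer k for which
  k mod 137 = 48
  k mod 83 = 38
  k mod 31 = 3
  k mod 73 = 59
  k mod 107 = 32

1077249817

Combine the congruences pairwise.
From k ≡ 48 (mod 137) write k = 48 + 137t. Substituting into k ≡ 38 (mod 83) gives 137t ≡ 73 (mod 83), and since 54⁻¹ ≡ 20 (mod 83), t ≡ 49. Hence k ≡ 48 + 137·49 = 6761 (mod 11371).
From k ≡ 6761 (mod 11371) write k = 6761 + 11371t. Substituting into k ≡ 3 (mod 31) gives 11371t ≡ 0 (mod 31), and since 25⁻¹ ≡ 5 (mod 31), t ≡ 0. Hence k ≡ 6761 + 11371·0 = 6761 (mod 352501).
From k ≡ 6761 (mod 352501) write k = 6761 + 352501t. Substituting into k ≡ 59 (mod 73) gives 352501t ≡ 14 (mod 73), and since 57⁻¹ ≡ 41 (mod 73), t ≡ 63. Hence k ≡ 6761 + 352501·63 = 22214324 (mod 25732573).
From k ≡ 22214324 (mod 25732573) write k = 22214324 + 25732573t. Substituting into k ≡ 32 (mod 107) gives 25732573t ≡ 85 (mod 107), and since 36⁻¹ ≡ 3 (mod 107), t ≡ 41. Hence k ≡ 22214324 + 25732573·41 = 1077249817 (mod 2753385311).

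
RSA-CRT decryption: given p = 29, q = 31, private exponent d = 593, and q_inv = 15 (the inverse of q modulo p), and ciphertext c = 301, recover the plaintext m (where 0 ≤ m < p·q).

d_p = d mod (p−1) = 593 mod 28 = 5; d_q = d mod (q−1) = 23.
m₁ = c^(d_p) mod p: c ≡ 11 (mod 29), and 11^5 mod 29 = 14.
m₂ = c^(d_q) mod q: c ≡ 22 (mod 31), and 22^23 mod 31 = 3.
h = q_inv·(m₁ − m₂) mod p = 15·(14 − 3) mod 29 = 20.
m = m₂ + h·q = 3 + 20·31 = 623.

623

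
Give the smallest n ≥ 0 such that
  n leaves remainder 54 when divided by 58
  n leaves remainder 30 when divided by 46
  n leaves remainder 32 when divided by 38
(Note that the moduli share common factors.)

Combine the congruences pairwise.
gcd(58, 46) = 2 and 2 | (30 − 54), so the pair is consistent; merging gives n ≡ 1272 (mod 1334), where 1334 = lcm(58, 46).
gcd(1334, 38) = 2 and 2 | (32 − 1272), so the pair is consistent; merging gives n ≡ 18614 (mod 25346), where 25346 = lcm(1334, 38).
The solution is unique modulo lcm(58, 46, 38) = 25346.

18614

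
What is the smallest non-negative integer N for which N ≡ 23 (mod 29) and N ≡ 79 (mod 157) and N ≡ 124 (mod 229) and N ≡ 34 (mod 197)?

84386166

From N ≡ 23 (mod 29) write N = 23 + 29t. Substituting into N ≡ 79 (mod 157) gives 29t ≡ 56 (mod 157), and since 29⁻¹ ≡ 65 (mod 157), t ≡ 29. Hence N ≡ 23 + 29·29 = 864 (mod 4553).
From N ≡ 864 (mod 4553) write N = 864 + 4553t. Substituting into N ≡ 124 (mod 229) gives 4553t ≡ 176 (mod 229), and since 202⁻¹ ≡ 212 (mod 229), t ≡ 214. Hence N ≡ 864 + 4553·214 = 975206 (mod 1042637).
From N ≡ 975206 (mod 1042637) write N = 975206 + 1042637t. Substituting into N ≡ 34 (mod 197) gives 1042637t ≡ 175 (mod 197), and since 113⁻¹ ≡ 68 (mod 197), t ≡ 80. Hence N ≡ 975206 + 1042637·80 = 84386166 (mod 205399489).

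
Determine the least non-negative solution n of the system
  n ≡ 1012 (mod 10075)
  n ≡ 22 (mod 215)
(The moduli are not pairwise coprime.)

Combine the congruences pairwise.
gcd(10075, 215) = 5 and 5 | (22 − 1012), so the pair is consistent; merging gives n ≡ 333487 (mod 433225), where 433225 = lcm(10075, 215).
The solution is unique modulo lcm(10075, 215) = 433225.

333487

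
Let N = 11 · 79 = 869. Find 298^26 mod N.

Mod 11: 298 ≡ 1; by Fermat, exponent reduces to 26 mod 10 = 6; 1^6 ≡ 1 (mod 11).
Mod 79: 298 ≡ 61; 61^26 ≡ 1 (mod 79).
Combine by CRT: x ≡ 1 (mod 11), x ≡ 1 (mod 79) ⇒ x ≡ 1 (mod 869).

1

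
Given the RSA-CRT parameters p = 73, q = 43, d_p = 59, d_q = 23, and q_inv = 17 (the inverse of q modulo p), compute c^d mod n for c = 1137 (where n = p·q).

2477

m₁ = c^(d_p) mod p: c ≡ 42 (mod 73), and 42^59 mod 73 = 68.
m₂ = c^(d_q) mod q: c ≡ 19 (mod 43), and 19^23 mod 43 = 26.
h = q_inv·(m₁ − m₂) mod p = 17·(68 − 26) mod 73 = 57.
m = m₂ + h·q = 26 + 57·43 = 2477.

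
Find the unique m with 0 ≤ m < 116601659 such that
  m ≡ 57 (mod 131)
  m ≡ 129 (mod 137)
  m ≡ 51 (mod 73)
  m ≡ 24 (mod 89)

85103159

The moduli are pairwise coprime; N = 131·137·73·89 = 116601659.
N/131 = 890089; 890089 ≡ 75 (mod 131); 75·7 ≡ 1, so inverse 7.
N/137 = 851107; 851107 ≡ 63 (mod 137); 63·87 ≡ 1, so inverse 87.
N/73 = 1597283; 1597283 ≡ 43 (mod 73); 43·17 ≡ 1, so inverse 17.
N/89 = 1310131; 1310131 ≡ 51 (mod 89); 51·7 ≡ 1, so inverse 7.
m ≡ 57·890089·7 + 129·851107·87 + 51·1597283·17 + 24·1310131·7 = 11512065741.
11512065741 mod 116601659 = 85103159.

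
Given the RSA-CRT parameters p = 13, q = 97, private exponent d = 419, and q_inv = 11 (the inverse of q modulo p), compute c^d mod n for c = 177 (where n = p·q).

1201

d_p = d mod (p−1) = 419 mod 12 = 11; d_q = d mod (q−1) = 35.
m₁ = c^(d_p) mod p: c ≡ 8 (mod 13), and 8^11 mod 13 = 5.
m₂ = c^(d_q) mod q: c ≡ 80 (mod 97), and 80^35 mod 97 = 37.
h = q_inv·(m₁ − m₂) mod p = 11·(5 − 37) mod 13 = 12.
m = m₂ + h·q = 37 + 12·97 = 1201.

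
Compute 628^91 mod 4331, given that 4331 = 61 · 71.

Mod 61: 628 ≡ 18; by Fermat, exponent reduces to 91 mod 60 = 31; 18^31 ≡ 43 (mod 61).
Mod 71: 628 ≡ 60; by Fermat, exponent reduces to 91 mod 70 = 21; 60^21 ≡ 25 (mod 71).
Combine by CRT: x ≡ 43 (mod 61), x ≡ 25 (mod 71) ⇒ x ≡ 1019 (mod 4331).

1019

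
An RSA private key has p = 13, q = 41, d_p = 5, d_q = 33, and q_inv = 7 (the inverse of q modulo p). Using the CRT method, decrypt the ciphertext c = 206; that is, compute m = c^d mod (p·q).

124

m₁ = c^(d_p) mod p: c ≡ 11 (mod 13), and 11^5 mod 13 = 7.
m₂ = c^(d_q) mod q: c ≡ 1 (mod 41), and 1^33 mod 41 = 1.
h = q_inv·(m₁ − m₂) mod p = 7·(7 − 1) mod 13 = 3.
m = m₂ + h·q = 1 + 3·41 = 124.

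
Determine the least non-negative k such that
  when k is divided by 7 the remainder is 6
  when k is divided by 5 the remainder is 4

From k ≡ 6 (mod 7) write k = 6 + 7t. Substituting into k ≡ 4 (mod 5) gives 7t ≡ 3 (mod 5), and since 2⁻¹ ≡ 3 (mod 5), t ≡ 4. Hence k ≡ 6 + 7·4 = 34 (mod 35).

34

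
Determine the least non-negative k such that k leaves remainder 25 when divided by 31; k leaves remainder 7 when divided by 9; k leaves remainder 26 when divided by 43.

From k ≡ 25 (mod 31) write k = 25 + 31t. Substituting into k ≡ 7 (mod 9) gives 31t ≡ 0 (mod 9), and since 4⁻¹ ≡ 7 (mod 9), t ≡ 0. Hence k ≡ 25 + 31·0 = 25 (mod 279).
From k ≡ 25 (mod 279) write k = 25 + 279t. Substituting into k ≡ 26 (mod 43) gives 279t ≡ 1 (mod 43), and since 21⁻¹ ≡ 41 (mod 43), t ≡ 41. Hence k ≡ 25 + 279·41 = 11464 (mod 11997).

11464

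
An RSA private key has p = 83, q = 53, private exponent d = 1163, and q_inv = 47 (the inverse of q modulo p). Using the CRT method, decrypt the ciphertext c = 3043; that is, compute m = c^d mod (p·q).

d_p = d mod (p−1) = 1163 mod 82 = 15; d_q = d mod (q−1) = 19.
m₁ = c^(d_p) mod p: c ≡ 55 (mod 83), and 55^15 mod 83 = 5.
m₂ = c^(d_q) mod q: c ≡ 22 (mod 53), and 22^19 mod 53 = 45.
h = q_inv·(m₁ − m₂) mod p = 47·(5 − 45) mod 83 = 29.
m = m₂ + h·q = 45 + 29·53 = 1582.

1582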